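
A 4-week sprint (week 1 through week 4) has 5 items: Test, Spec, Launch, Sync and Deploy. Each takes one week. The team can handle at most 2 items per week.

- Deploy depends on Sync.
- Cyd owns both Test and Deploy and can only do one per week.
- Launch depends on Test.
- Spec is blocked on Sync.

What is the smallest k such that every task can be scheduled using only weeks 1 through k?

3 weeks

The precedence chain requires at least 2 distinct weeks.
With at most 2 per week and 5 tasks, at least 3 weeks are needed.
3 works (last occupied week: week 3): for example Sync in week 1, Deploy in week 3, Test in week 1, Launch in week 2, Spec in week 2.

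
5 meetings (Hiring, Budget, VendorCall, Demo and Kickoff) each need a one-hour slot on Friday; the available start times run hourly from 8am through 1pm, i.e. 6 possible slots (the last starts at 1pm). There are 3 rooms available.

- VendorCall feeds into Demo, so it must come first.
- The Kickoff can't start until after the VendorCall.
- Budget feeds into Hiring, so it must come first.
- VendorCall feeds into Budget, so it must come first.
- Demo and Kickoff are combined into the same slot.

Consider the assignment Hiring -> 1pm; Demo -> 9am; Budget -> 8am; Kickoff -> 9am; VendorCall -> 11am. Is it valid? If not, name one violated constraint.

Demo and Kickoff are combined into the same slot — holds.
VendorCall feeds into Demo, so it must come first — violated.
The Kickoff can't start until after the VendorCall — violated.
There are 3 rooms available — holds.
Budget feeds into Hiring, so it must come first — holds.
VendorCall feeds into Budget, so it must come first — violated.

No — it violates: VendorCall feeds into Budget, so it must come first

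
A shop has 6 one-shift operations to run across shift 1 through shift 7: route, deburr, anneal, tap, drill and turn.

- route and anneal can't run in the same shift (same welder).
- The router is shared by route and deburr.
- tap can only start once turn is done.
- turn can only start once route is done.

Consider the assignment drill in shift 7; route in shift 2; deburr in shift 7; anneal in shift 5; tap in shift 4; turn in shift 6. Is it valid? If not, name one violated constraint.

route and anneal can't run in the same shift (same welder) — holds.
tap can only start once turn is done — violated.
turn can only start once route is done — holds.
The router is shared by route and deburr — holds.

No — it violates: tap can only start once turn is done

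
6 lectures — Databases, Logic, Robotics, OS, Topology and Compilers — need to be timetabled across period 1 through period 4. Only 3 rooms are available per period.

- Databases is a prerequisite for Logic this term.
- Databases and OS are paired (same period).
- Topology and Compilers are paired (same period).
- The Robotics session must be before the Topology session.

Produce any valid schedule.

Databases=period 1; Logic=period 2; Topology=period 2; OS=period 1; Robotics=period 1; Compilers=period 2

Checking: Robotics(period 1) before Topology(period 2); Databases(period 1) before Logic(period 2); Topology = Compilers = period 2; Databases = OS = period 1; max 3 per period (cap 3).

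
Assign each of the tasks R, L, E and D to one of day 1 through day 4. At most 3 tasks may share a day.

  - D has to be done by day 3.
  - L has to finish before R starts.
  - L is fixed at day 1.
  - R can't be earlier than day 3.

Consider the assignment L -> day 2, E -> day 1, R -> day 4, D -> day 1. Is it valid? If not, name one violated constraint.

No. L is fixed at day 1 is not satisfied.

At most 3 tasks may share a day — holds.
R can't be earlier than day 3 — holds.
D has to be done by day 3 — holds.
L is fixed at day 1 — violated.
L has to finish before R starts — holds.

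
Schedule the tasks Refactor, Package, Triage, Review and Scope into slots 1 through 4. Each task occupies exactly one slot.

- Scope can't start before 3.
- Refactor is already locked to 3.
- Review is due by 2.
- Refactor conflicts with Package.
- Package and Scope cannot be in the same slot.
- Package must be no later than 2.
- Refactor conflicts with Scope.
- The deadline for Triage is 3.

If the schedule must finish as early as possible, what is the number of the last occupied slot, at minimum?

Refactor can't be placed before 3, so the schedule must run through at least slot 3.
Could 3 slots be enough, i.e. nothing placed later than 3? No: Refactor's window within 3 slots is {3}; Scope's window within 3 slots is {3}; Scope can't share with Refactor (3) → nothing is left.
So 3 slots is not enough.
4 works (last occupied slot: 4): for example Refactor=3, Review=1, Package=1, Triage=1, Scope=4.

slot 4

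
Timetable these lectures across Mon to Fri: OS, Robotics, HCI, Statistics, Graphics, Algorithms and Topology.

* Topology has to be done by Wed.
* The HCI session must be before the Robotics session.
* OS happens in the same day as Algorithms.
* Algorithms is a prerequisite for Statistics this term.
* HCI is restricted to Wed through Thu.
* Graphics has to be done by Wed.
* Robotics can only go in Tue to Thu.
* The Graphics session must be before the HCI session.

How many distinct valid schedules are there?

60

Splitting on OS: it can be Mon (24), Tue (18), Wed (12), Thu (6). Listing each branch's schedules as (Robotics, HCI, Statistics, Graphics, Algorithms, Topology):
OS=Mon: (Thu,Wed,Tue,Mon,Mon,Mon) (Thu,Wed,Tue,Mon,Mon,Tue) (Thu,Wed,Tue,Mon,Mon,Wed) (Thu,Wed,Tue,Tue,Mon,Mon) (Thu,Wed,Tue,Tue,Mon,Tue) (Thu,Wed,Tue,Tue,Mon,Wed) (Thu,Wed,Wed,Mon,Mon,Mon) (Thu,Wed,Wed,Mon,Mon,Tue) (Thu,Wed,Wed,Mon,Mon,Wed) (Thu,Wed,Wed,Tue,Mon,Mon) (Thu,Wed,Wed,Tue,Mon,Tue) (Thu,Wed,Wed,Tue,Mon,Wed) (Thu,Wed,Thu,Mon,Mon,Mon) (Thu,Wed,Thu,Mon,Mon,Tue) (Thu,Wed,Thu,Mon,Mon,Wed) (Thu,Wed,Thu,Tue,Mon,Mon) (Thu,Wed,Thu,Tue,Mon,Tue) (Thu,Wed,Thu,Tue,Mon,Wed) (Thu,Wed,Fri,Mon,Mon,Mon) (Thu,Wed,Fri,Mon,Mon,Tue) (Thu,Wed,Fri,Mon,Mon,Wed) (Thu,Wed,Fri,Tue,Mon,Mon) (Thu,Wed,Fri,Tue,Mon,Tue) (Thu,Wed,Fri,Tue,Mon,Wed) — 24.
OS=Tue: (Thu,Wed,Wed,Mon,Tue,Mon) (Thu,Wed,Wed,Mon,Tue,Tue) (Thu,Wed,Wed,Mon,Tue,Wed) (Thu,Wed,Wed,Tue,Tue,Mon) (Thu,Wed,Wed,Tue,Tue,Tue) (Thu,Wed,Wed,Tue,Tue,Wed) (Thu,Wed,Thu,Mon,Tue,Mon) (Thu,Wed,Thu,Mon,Tue,Tue) (Thu,Wed,Thu,Mon,Tue,Wed) (Thu,Wed,Thu,Tue,Tue,Mon) (Thu,Wed,Thu,Tue,Tue,Tue) (Thu,Wed,Thu,Tue,Tue,Wed) (Thu,Wed,Fri,Mon,Tue,Mon) (Thu,Wed,Fri,Mon,Tue,Tue) (Thu,Wed,Fri,Mon,Tue,Wed) (Thu,Wed,Fri,Tue,Tue,Mon) (Thu,Wed,Fri,Tue,Tue,Tue) (Thu,Wed,Fri,Tue,Tue,Wed) — 18.
OS=Wed: (Thu,Wed,Thu,Mon,Wed,Mon) (Thu,Wed,Thu,Mon,Wed,Tue) (Thu,Wed,Thu,Mon,Wed,Wed) (Thu,Wed,Thu,Tue,Wed,Mon) (Thu,Wed,Thu,Tue,Wed,Tue) (Thu,Wed,Thu,Tue,Wed,Wed) (Thu,Wed,Fri,Mon,Wed,Mon) (Thu,Wed,Fri,Mon,Wed,Tue) (Thu,Wed,Fri,Mon,Wed,Wed) (Thu,Wed,Fri,Tue,Wed,Mon) (Thu,Wed,Fri,Tue,Wed,Tue) (Thu,Wed,Fri,Tue,Wed,Wed) — 12.
OS=Thu: (Thu,Wed,Fri,Mon,Thu,Mon) (Thu,Wed,Fri,Mon,Thu,Tue) (Thu,Wed,Fri,Mon,Thu,Wed) (Thu,Wed,Fri,Tue,Thu,Mon) (Thu,Wed,Fri,Tue,Thu,Tue) (Thu,Wed,Fri,Tue,Thu,Wed) — 6.
Summing: 24 + 18 + 12 + 6 = 60.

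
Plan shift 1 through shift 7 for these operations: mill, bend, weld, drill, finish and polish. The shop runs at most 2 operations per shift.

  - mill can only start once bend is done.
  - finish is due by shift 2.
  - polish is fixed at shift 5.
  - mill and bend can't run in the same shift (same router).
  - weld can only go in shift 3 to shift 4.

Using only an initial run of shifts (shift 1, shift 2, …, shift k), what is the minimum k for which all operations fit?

5 shifts

The precedence chain requires at least 2 distinct shifts.
With at most 2 per shift and 6 operations, at least 3 shifts are needed.
polish can't be placed before shift 5, so the schedule must run through at least shift 5.
5 works (last occupied shift: shift 5): for example polish=shift 5, mill=shift 2, drill=shift 2, finish=shift 1, bend=shift 1, weld=shift 3.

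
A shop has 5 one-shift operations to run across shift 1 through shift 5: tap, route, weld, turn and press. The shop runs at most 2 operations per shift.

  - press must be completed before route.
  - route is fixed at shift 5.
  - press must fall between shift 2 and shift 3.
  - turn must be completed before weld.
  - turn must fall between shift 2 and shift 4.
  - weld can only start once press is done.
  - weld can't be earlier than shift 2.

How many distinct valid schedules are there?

Splitting on tap: it can be shift 1 (11), shift 2 (8), shift 3 (9), shift 4 (11), shift 5 (5). Listing each branch's schedules as (route, weld, turn, press) by shift number:
tap=shift 1: (5,3,2,2) (5,4,2,2) (5,4,2,3) (5,4,3,2) (5,4,3,3) (5,5,2,2) (5,5,2,3) (5,5,3,2) (5,5,3,3) (5,5,4,2) (5,5,4,3) — 11.
tap=shift 2: (5,4,2,3) (5,4,3,2) (5,4,3,3) (5,5,2,3) (5,5,3,2) (5,5,3,3) (5,5,4,2) (5,5,4,3) — 8.
tap=shift 3: (5,3,2,2) (5,4,2,2) (5,4,2,3) (5,4,3,2) (5,5,2,2) (5,5,2,3) (5,5,3,2) (5,5,4,2) (5,5,4,3) — 9.
tap=shift 4: (5,3,2,2) (5,4,2,2) (5,4,2,3) (5,4,3,2) (5,4,3,3) (5,5,2,2) (5,5,2,3) (5,5,3,2) (5,5,3,3) (5,5,4,2) (5,5,4,3) — 11.
tap=shift 5: (5,3,2,2) (5,4,2,2) (5,4,2,3) (5,4,3,2) (5,4,3,3) — 5.
Summing: 11 + 8 + 9 + 11 + 5 = 44.

44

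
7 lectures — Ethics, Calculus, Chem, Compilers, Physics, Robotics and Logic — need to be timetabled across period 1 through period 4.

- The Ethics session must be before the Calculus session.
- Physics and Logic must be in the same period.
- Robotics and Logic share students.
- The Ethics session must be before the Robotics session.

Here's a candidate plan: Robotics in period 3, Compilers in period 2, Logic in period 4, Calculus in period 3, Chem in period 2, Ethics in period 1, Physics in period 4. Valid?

Valid

Robotics and Logic share students — holds.
Physics and Logic must be in the same period — holds.
The Ethics session must be before the Robotics session — holds.
The Ethics session must be before the Calculus session — holds.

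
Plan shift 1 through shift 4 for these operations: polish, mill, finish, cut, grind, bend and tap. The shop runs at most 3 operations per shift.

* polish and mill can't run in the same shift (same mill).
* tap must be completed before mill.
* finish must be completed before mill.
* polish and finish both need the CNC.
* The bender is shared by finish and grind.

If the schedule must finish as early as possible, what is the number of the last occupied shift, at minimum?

3

The precedence chain requires at least 2 distinct shifts.
With at most 3 per shift and 7 operations, at least 3 shifts are needed.
3 works (last occupied shift: shift 3): for example bend -> shift 2, grind -> shift 2, cut -> shift 1, finish -> shift 1, tap -> shift 1, polish -> shift 3, mill -> shift 2.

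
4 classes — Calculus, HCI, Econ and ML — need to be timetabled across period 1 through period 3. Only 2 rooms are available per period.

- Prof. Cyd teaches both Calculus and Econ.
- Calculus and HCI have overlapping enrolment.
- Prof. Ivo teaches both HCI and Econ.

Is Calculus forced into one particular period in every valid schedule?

No

Calculus can be period 1 (e.g. HCI=period 2; Calculus=period 1; ML=period 1; Econ=period 3) or period 2 (e.g. HCI=period 1; Calculus=period 2; Econ=period 3; ML=period 1).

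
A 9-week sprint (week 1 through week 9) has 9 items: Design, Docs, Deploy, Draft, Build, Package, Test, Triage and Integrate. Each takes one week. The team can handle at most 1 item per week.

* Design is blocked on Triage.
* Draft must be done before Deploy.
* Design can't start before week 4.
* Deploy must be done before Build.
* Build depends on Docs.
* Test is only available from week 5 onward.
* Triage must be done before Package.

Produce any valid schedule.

Draft -> week 1; Design -> week 4; Triage -> week 3; Package -> week 8; Docs -> week 6; Test -> week 5; Build -> week 7; Deploy -> week 2; Integrate -> week 9

Checking: Deploy(week 2) before Build(week 7); Triage(week 3) before Design(week 4); Docs(week 6) before Build(week 7); Triage(week 3) before Package(week 8); Draft(week 1) before Deploy(week 2); Test=week 5 in [week 5,week 9]; Design=week 4 in [week 4,week 9]; max 1 per week (cap 1).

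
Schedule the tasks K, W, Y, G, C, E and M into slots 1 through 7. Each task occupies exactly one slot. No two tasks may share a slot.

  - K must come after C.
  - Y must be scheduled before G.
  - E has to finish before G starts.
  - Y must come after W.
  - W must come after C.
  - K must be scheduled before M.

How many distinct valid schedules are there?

55

Splitting on K: it can be 2 (15), 3 (16), 4 (12), 5 (8), 6 (4). Listing each branch's schedules as (W, Y, G, C, E, M):
K=2: (3,4,6,1,5,7) (3,4,7,1,5,6) (3,4,7,1,6,5) (3,5,6,1,4,7) (3,5,7,1,4,6) (3,5,7,1,6,4) (3,6,7,1,4,5) (3,6,7,1,5,4) (4,5,6,1,3,7) (4,5,7,1,3,6) (4,5,7,1,6,3) (4,6,7,1,3,5) (4,6,7,1,5,3) (5,6,7,1,3,4) (5,6,7,1,4,3) — 15.
K=3: (2,4,6,1,5,7) (2,4,7,1,5,6) (2,4,7,1,6,5) (2,5,6,1,4,7) (2,5,7,1,4,6) (2,5,7,1,6,4) (2,6,7,1,4,5) (2,6,7,1,5,4) (4,5,6,1,2,7) (4,5,6,2,1,7) (4,5,7,1,2,6) (4,5,7,2,1,6) (4,6,7,1,2,5) (4,6,7,2,1,5) (5,6,7,1,2,4) (5,6,7,2,1,4) — 16.
K=4: (2,3,6,1,5,7) (2,3,7,1,5,6) (2,3,7,1,6,5) (2,5,6,1,3,7) (2,5,7,1,3,6) (2,6,7,1,3,5) (3,5,6,1,2,7) (3,5,6,2,1,7) (3,5,7,1,2,6) (3,5,7,2,1,6) (3,6,7,1,2,5) (3,6,7,2,1,5) — 12.
K=5: (2,3,6,1,4,7) (2,3,7,1,4,6) (2,4,6,1,3,7) (2,4,7,1,3,6) (3,4,6,1,2,7) (3,4,6,2,1,7) (3,4,7,1,2,6) (3,4,7,2,1,6) — 8.
K=6: (2,3,5,1,4,7) (2,4,5,1,3,7) (3,4,5,1,2,7) (3,4,5,2,1,7) — 4.
Summing: 15 + 16 + 12 + 8 + 4 = 55.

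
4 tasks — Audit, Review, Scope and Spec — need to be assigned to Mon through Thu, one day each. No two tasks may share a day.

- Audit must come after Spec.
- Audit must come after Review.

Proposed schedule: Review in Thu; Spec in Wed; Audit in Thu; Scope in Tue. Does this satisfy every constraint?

No. No two tasks may share a day is not satisfied.

Audit must come after Spec — holds.
No two tasks may share a day — violated.
Audit must come after Review — violated.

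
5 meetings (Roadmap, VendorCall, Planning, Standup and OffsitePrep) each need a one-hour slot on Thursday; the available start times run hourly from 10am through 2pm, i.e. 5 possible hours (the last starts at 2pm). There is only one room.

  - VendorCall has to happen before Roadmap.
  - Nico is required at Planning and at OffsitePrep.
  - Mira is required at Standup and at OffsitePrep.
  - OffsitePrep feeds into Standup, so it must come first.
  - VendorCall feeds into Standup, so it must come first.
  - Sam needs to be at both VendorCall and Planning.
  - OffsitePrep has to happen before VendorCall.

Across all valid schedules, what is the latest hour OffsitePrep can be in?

11am

Downstream work caps OffsitePrep at 12pm.
OffsitePrep at 11am is achievable: Standup=1pm; Planning=10am; VendorCall=12pm; OffsitePrep=11am; Roadmap=2pm.
Nothing later works — the conflict and capacity constraints rule out every hour after 11am.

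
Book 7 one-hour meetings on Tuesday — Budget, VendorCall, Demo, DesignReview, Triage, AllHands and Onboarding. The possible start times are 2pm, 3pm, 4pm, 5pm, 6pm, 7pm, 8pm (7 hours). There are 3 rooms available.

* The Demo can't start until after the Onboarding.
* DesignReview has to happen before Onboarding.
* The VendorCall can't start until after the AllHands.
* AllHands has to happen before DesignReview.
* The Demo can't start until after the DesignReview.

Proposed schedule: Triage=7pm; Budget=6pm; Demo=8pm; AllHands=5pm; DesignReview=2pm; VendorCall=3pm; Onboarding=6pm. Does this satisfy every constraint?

No. AllHands has to happen before DesignReview is not satisfied.

The Demo can't start until after the DesignReview — holds.
The VendorCall can't start until after the AllHands — violated.
AllHands has to happen before DesignReview — violated.
DesignReview has to happen before Onboarding — holds.
There are 3 rooms available — holds.
The Demo can't start until after the Onboarding — holds.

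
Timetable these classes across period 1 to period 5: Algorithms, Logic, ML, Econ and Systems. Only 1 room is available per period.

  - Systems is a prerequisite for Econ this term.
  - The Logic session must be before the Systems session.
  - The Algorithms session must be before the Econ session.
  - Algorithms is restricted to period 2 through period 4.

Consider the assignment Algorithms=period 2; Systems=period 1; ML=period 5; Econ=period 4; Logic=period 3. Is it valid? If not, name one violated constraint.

No — it violates: The Logic session must be before the Systems session

Only 1 room is available per period — holds.
Systems is a prerequisite for Econ this term — holds.
Algorithms is restricted to period 2 through period 4 — holds.
The Algorithms session must be before the Econ session — holds.
The Logic session must be before the Systems session — violated.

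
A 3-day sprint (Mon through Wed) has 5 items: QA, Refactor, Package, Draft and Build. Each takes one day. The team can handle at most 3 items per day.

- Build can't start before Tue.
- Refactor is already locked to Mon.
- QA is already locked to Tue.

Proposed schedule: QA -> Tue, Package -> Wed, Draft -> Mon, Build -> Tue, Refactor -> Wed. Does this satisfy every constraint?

QA is already locked to Tue — holds.
Build can't start before Tue — holds.
The team can handle at most 3 items per day — holds.
Refactor is already locked to Mon — violated.

Invalid. Refactor is already locked to Mon.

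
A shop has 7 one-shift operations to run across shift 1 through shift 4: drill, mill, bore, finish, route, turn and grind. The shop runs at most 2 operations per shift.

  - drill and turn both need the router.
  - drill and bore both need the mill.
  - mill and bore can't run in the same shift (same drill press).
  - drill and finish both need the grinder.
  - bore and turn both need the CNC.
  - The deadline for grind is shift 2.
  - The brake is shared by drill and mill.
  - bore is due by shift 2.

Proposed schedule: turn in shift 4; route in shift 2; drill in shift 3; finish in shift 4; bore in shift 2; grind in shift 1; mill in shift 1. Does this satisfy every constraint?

Valid

The brake is shared by drill and mill — holds.
drill and finish both need the grinder — holds.
drill and bore both need the mill — holds.
mill and bore can't run in the same shift (same drill press) — holds.
The shop runs at most 2 operations per shift — holds.
The deadline for grind is shift 2 — holds.
drill and turn both need the router — holds.
bore and turn both need the CNC — holds.
bore is due by shift 2 — holds.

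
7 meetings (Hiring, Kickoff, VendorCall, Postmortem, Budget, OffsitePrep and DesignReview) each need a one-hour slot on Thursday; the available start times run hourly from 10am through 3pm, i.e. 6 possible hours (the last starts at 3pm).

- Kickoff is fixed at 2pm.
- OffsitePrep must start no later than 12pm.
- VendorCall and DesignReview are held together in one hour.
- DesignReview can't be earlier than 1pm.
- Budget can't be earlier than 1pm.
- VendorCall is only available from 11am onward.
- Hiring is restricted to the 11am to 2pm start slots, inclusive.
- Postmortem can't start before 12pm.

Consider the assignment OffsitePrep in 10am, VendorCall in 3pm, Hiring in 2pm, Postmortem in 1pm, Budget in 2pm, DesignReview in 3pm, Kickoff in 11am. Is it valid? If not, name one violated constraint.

OffsitePrep must start no later than 12pm — holds.
Budget can't be earlier than 1pm — holds.
Hiring is restricted to the 11am to 2pm start slots, inclusive — holds.
VendorCall and DesignReview are held together in one hour — holds.
Postmortem can't start before 12pm — holds.
DesignReview can't be earlier than 1pm — holds.
Kickoff is fixed at 2pm — violated.
VendorCall is only available from 11am onward — holds.

Invalid. Kickoff is fixed at 2pm.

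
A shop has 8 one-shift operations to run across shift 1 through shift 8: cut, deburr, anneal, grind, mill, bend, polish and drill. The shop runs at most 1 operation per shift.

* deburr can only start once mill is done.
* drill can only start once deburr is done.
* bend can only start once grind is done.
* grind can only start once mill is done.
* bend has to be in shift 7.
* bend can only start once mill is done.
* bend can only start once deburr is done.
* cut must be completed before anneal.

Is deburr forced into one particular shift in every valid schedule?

No

deburr can be shift 2 (e.g. grind=shift 3, cut=shift 4, anneal=shift 5, bend=shift 7, mill=shift 1, drill=shift 6, polish=shift 8, deburr=shift 2) or shift 3 (e.g. grind=shift 2, drill=shift 6, anneal=shift 5, polish=shift 8, deburr=shift 3, cut=shift 4, mill=shift 1, bend=shift 7).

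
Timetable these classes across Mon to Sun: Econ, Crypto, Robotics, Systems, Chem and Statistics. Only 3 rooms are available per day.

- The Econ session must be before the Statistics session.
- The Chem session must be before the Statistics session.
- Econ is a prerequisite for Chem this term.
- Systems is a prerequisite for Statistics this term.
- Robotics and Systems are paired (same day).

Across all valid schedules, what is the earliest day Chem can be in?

Precedence pushes Chem to at least Tue; downstream work caps Chem at Sat.
Chem at Tue is achievable: Robotics in Mon; Crypto in Tue; Chem in Tue; Econ in Mon; Systems in Mon; Statistics in Wed.

Tue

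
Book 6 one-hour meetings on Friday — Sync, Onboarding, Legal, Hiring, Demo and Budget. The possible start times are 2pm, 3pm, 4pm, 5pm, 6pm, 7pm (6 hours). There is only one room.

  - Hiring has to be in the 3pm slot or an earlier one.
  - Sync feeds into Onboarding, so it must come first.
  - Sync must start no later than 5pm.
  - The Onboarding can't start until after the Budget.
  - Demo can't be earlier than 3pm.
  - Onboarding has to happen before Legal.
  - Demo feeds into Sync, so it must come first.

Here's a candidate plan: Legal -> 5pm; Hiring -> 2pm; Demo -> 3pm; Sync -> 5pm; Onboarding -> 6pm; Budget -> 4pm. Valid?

Sync must start no later than 5pm — holds.
There is only one room — violated.
Demo can't be earlier than 3pm — holds.
Onboarding has to happen before Legal — violated.
Hiring has to be in the 3pm slot or an earlier one — holds.
The Onboarding can't start until after the Budget — holds.
Sync feeds into Onboarding, so it must come first — holds.
Demo feeds into Sync, so it must come first — holds.

No — it violates: There is only one room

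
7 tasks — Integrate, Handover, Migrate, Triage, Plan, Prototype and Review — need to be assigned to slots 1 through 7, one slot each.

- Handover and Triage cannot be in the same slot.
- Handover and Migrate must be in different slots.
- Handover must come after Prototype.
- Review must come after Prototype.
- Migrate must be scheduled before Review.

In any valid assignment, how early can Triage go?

Triage at 1 is achievable: Migrate=1, Review=2, Plan=1, Handover=2, Integrate=1, Prototype=1, Triage=1.

1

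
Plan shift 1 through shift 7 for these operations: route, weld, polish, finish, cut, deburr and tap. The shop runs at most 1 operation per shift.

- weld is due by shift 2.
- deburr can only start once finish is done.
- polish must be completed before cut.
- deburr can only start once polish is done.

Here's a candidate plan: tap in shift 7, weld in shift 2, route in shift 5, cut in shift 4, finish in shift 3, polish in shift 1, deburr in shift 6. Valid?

Yes, all constraints hold

weld is due by shift 2 — holds.
The shop runs at most 1 operation per shift — holds.
polish must be completed before cut — holds.
deburr can only start once finish is done — holds.
deburr can only start once polish is done — holds.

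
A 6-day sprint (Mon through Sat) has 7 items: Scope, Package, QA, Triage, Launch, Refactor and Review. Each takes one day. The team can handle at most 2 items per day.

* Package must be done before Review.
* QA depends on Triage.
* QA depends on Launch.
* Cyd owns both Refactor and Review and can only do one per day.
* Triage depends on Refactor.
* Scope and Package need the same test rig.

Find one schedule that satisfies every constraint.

Scope in Thu, QA in Wed, Refactor in Mon, Review in Wed, Launch in Tue, Triage in Tue, Package in Mon

Checking: Package(Mon) before Review(Wed); Triage(Tue) before QA(Wed); Refactor(Mon) before Triage(Tue); Launch(Tue) before QA(Wed); Scope(Thu) != Package(Mon); Refactor(Mon) != Review(Wed); max 2 per day (cap 2).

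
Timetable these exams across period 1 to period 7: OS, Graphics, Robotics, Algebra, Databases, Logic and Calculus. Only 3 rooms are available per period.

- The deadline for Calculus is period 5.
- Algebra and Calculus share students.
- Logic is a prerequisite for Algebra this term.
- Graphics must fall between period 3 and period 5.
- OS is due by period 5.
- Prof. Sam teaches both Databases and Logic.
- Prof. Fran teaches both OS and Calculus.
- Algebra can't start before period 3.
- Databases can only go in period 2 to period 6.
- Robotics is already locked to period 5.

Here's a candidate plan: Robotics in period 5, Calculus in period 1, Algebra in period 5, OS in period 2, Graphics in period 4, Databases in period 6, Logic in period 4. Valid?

OS is due by period 5 — holds.
Algebra can't start before period 3 — holds.
Prof. Sam teaches both Databases and Logic — holds.
Robotics is already locked to period 5 — holds.
Only 3 rooms are available per period — holds.
Algebra and Calculus share students — holds.
Prof. Fran teaches both OS and Calculus — holds.
Databases can only go in period 2 to period 6 — holds.
Logic is a prerequisite for Algebra this term — holds.
The deadline for Calculus is period 5 — holds.
Graphics must fall between period 3 and period 5 — holds.

Yes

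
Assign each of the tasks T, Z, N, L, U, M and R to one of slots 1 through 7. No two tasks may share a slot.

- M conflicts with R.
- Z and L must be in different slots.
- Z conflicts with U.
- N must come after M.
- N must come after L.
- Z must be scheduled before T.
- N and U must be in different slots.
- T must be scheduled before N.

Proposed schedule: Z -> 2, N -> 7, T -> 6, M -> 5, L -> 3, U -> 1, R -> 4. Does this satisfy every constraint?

Yes, all constraints hold

N must come after M — holds.
Z and L must be in different slots — holds.
N must come after L — holds.
Z conflicts with U — holds.
No two tasks may share a slot — holds.
M conflicts with R — holds.
N and U must be in different slots — holds.
Z must be scheduled before T — holds.
T must be scheduled before N — holds.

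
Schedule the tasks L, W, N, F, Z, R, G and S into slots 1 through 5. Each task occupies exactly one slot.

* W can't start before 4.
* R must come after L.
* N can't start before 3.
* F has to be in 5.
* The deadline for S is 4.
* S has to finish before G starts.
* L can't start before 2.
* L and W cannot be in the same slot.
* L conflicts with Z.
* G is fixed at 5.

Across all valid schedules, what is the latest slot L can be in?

4

L is available from 2; downstream work caps L at 4.
L at 4 is achievable: W -> 5, L -> 4, Z -> 1, N -> 3, F -> 5, S -> 1, R -> 5, G -> 5.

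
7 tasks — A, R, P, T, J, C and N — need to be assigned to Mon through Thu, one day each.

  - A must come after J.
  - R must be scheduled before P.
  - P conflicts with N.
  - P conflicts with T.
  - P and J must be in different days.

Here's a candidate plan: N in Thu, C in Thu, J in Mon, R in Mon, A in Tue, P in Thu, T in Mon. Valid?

Invalid. P conflicts with N.

R must be scheduled before P — holds.
P and J must be in different days — holds.
P conflicts with N — violated.
A must come after J — holds.
P conflicts with T — holds.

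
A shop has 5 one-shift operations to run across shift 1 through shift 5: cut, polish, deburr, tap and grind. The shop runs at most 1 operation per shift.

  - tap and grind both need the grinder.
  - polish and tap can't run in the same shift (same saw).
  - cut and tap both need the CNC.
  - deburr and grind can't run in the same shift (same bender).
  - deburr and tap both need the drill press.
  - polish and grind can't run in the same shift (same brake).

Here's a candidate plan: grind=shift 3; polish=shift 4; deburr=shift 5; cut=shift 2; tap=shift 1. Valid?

Yes, all constraints hold

The shop runs at most 1 operation per shift — holds.
cut and tap both need the CNC — holds.
polish and grind can't run in the same shift (same brake) — holds.
deburr and grind can't run in the same shift (same bender) — holds.
tap and grind both need the grinder — holds.
deburr and tap both need the drill press — holds.
polish and tap can't run in the same shift (same saw) — holds.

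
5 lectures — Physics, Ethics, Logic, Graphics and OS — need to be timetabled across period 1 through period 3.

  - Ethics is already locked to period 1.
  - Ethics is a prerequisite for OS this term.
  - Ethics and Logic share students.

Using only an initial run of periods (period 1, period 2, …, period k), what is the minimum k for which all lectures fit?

The precedence chain requires at least 2 distinct periods.
2 works (last occupied period: period 2): for example Logic=period 2; OS=period 2; Physics=period 1; Graphics=period 1; Ethics=period 1.

2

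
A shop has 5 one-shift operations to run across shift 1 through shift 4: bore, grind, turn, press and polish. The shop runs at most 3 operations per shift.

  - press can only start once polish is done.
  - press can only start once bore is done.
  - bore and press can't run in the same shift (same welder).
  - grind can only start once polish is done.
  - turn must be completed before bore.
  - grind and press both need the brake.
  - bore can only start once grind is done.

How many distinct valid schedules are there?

2

Enumerating: grind in shift 2, polish in shift 1, bore in shift 3, turn in shift 1, press in shift 4 | polish in shift 1, turn in shift 2, press in shift 4, grind in shift 2, bore in shift 3.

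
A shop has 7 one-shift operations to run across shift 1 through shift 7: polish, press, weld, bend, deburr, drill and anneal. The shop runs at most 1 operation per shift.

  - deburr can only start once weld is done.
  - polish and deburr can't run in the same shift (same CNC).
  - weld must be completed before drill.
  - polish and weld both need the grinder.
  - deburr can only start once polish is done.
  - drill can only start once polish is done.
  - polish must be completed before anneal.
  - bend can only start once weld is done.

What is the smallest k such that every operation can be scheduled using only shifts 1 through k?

7

The precedence chain requires at least 2 distinct shifts.
With at most 1 per shift and 7 operations, at least 7 shifts are needed.
7 works (last occupied shift: shift 7): for example weld=shift 2; press=shift 7; drill=shift 4; anneal=shift 6; polish=shift 1; deburr=shift 3; bend=shift 5.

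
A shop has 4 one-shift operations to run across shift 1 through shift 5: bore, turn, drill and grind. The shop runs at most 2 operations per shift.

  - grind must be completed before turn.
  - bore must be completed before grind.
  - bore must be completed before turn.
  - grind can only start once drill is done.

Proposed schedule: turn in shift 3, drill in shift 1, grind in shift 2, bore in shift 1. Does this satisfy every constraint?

Yes, all constraints hold

The shop runs at most 2 operations per shift — holds.
bore must be completed before grind — holds.
grind must be completed before turn — holds.
grind can only start once drill is done — holds.
bore must be completed before turn — holds.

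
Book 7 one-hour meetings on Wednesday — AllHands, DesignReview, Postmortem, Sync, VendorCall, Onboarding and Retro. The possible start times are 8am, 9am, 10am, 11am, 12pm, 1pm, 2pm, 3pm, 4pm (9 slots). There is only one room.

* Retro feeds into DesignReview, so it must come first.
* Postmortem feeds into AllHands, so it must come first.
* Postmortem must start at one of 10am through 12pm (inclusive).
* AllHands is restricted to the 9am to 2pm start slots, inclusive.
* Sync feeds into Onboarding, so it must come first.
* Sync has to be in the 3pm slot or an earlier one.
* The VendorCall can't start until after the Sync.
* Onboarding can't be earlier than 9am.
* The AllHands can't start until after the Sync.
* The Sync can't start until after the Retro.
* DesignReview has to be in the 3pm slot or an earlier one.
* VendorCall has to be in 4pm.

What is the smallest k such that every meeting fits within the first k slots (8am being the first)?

9

The precedence chain requires at least 3 distinct slots.
With at most 1 per slot and 7 meetings, at least 7 slots are needed.
VendorCall can't be placed before 4pm — that is slot 9 counting from 8am — so the schedule must run through at least 9 slots.
9 works (last occupied slot: 4pm): for example Onboarding in 1pm, Sync in 9am, AllHands in 11am, Postmortem in 10am, Retro in 8am, DesignReview in 12pm, VendorCall in 4pm.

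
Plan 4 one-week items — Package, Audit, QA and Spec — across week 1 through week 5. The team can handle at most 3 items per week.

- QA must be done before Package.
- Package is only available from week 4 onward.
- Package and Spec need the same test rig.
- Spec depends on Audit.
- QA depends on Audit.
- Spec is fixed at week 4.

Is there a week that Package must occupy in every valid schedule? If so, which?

week 5

Package's window is week 4–week 5.
Spec is fixed at week 4, and Package can't share a week with Spec.
So Package must be week 5.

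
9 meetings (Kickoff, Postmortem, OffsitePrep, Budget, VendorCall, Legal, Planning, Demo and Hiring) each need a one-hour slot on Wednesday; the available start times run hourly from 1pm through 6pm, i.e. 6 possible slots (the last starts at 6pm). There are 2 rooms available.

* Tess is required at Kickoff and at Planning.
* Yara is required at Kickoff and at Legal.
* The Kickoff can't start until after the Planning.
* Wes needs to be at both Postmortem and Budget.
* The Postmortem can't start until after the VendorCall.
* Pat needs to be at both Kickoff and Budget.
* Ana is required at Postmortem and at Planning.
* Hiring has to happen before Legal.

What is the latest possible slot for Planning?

5pm

Downstream work caps Planning at 5pm.
Planning at 5pm is achievable: Budget=3pm, Kickoff=6pm, Planning=5pm, Postmortem=2pm, Hiring=1pm, VendorCall=1pm, Demo=4pm, OffsitePrep=3pm, Legal=2pm.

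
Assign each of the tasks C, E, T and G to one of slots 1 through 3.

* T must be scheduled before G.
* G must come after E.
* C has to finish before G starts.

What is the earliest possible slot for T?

Downstream work caps T at 2.
T at 1 is achievable: C -> 1; E -> 1; T -> 1; G -> 2.

1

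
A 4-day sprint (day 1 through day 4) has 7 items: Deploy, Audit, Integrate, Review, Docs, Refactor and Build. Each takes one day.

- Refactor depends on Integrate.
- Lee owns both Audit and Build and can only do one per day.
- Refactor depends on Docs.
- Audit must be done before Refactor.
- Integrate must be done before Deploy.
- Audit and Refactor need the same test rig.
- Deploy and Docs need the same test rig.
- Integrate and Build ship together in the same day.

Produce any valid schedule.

Review=day 1; Docs=day 1; Integrate=day 1; Audit=day 2; Refactor=day 3; Build=day 1; Deploy=day 2

Checking: Integrate(day 1) before Deploy(day 2); Integrate(day 1) before Refactor(day 3); Docs(day 1) before Refactor(day 3); Audit(day 2) before Refactor(day 3); Audit(day 2) != Build(day 1); Audit(day 2) != Refactor(day 3); Deploy(day 2) != Docs(day 1); Integrate = Build = day 1.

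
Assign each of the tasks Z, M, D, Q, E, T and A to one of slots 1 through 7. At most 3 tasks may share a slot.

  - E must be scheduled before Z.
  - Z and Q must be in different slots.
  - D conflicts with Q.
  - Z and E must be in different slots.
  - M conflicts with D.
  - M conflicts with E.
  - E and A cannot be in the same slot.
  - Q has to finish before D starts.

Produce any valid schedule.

A -> 2; M -> 3; E -> 1; T -> 1; Z -> 2; Q -> 1; D -> 2

Checking: E(1) before Z(2); Q(1) before D(2); E(1) != A(2); Z(2) != Q(1); D(2) != Q(1); M(3) != E(1); Z(2) != E(1); M(3) != D(2); max 3 per slot (cap 3).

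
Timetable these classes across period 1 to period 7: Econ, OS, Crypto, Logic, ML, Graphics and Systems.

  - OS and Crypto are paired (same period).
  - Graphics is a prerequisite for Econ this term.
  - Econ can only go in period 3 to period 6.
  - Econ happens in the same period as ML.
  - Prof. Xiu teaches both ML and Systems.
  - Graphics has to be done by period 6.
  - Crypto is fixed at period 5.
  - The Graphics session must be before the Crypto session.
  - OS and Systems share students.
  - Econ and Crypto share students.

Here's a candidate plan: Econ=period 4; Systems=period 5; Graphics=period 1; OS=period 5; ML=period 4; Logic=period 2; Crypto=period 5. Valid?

No — it violates: OS and Systems share students

Econ can only go in period 3 to period 6 — holds.
Graphics has to be done by period 6 — holds.
The Graphics session must be before the Crypto session — holds.
Econ happens in the same period as ML — holds.
OS and Crypto are paired (same period) — holds.
OS and Systems share students — violated.
Graphics is a prerequisite for Econ this term — holds.
Econ and Crypto share students — holds.
Prof. Xiu teaches both ML and Systems — holds.
Crypto is fixed at period 5 — holds.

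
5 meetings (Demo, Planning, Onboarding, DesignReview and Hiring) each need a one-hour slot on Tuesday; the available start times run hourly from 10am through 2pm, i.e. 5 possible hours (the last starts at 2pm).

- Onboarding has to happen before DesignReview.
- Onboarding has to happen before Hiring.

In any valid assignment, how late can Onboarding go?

Downstream work caps Onboarding at 1pm.
Onboarding at 1pm is achievable: Demo=10am, Onboarding=1pm, DesignReview=2pm, Planning=10am, Hiring=2pm.

1pm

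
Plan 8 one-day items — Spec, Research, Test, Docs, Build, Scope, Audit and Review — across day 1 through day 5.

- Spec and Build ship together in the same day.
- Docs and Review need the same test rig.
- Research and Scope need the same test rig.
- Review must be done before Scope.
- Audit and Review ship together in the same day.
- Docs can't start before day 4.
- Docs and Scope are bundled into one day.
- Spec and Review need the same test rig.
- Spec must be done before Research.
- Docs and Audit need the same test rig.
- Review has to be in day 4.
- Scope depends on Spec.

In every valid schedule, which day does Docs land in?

Docs's window is day 4–day 5.
Review is fixed at day 4, and Docs can't share a day with Review.
So Docs must be day 5.

day 5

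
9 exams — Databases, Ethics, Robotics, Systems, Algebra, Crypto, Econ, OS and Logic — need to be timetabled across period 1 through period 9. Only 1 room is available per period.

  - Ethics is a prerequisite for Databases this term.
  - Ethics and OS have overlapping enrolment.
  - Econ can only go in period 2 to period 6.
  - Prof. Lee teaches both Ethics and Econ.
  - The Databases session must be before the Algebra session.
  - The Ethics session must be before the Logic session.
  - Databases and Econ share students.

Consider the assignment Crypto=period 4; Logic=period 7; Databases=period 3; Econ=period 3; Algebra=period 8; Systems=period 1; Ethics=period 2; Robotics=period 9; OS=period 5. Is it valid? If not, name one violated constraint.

No. Databases and Econ share students is not satisfied.

The Databases session must be before the Algebra session — holds.
The Ethics session must be before the Logic session — holds.
Only 1 room is available per period — violated.
Econ can only go in period 2 to period 6 — holds.
Ethics is a prerequisite for Databases this term — holds.
Ethics and OS have overlapping enrolment — holds.
Prof. Lee teaches both Ethics and Econ — holds.
Databases and Econ share students — violated.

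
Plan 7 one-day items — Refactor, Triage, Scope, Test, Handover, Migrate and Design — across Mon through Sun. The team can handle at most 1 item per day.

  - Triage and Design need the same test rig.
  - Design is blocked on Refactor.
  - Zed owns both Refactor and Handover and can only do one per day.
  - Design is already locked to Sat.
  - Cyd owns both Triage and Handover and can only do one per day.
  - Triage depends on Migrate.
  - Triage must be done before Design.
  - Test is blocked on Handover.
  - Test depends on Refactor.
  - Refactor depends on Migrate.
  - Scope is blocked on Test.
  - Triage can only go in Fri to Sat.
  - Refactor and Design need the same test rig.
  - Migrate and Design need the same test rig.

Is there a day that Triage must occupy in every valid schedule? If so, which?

Triage's window is Fri–Sat.
Design is fixed at Sat, and Triage can't share a day with Design.
So Triage must be Fri.

Fri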